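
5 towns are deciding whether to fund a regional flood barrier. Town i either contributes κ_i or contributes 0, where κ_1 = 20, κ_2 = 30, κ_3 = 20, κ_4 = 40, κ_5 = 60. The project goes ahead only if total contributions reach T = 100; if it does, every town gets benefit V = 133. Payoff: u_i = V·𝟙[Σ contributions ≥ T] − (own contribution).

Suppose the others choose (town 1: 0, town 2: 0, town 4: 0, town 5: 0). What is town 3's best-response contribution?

Others' total = 0. Even contributing 20 gives 20 < 100: no benefit either way.
Best response: 0.

0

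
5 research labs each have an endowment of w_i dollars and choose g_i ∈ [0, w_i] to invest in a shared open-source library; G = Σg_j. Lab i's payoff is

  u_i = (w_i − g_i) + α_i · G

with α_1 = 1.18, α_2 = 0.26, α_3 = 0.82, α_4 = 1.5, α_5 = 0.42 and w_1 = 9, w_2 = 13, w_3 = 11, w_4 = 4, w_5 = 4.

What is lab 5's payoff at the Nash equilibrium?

9.46

∂u_i/∂g_i = α_i − 1, so lab i contributes w_i if α_i > 1, else 0.
α_i > 1 for i ∈ {1, 4}; NE contributions (9, 0, 0, 4, 0), G = 13.
u_5 = (4 − 0) + 0.42·13 = 9.46.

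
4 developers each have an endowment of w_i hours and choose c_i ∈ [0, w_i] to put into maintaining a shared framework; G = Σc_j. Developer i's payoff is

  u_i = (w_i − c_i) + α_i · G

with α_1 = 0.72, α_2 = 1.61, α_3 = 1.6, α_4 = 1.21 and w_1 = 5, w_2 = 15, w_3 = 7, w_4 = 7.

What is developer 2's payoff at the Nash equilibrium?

46.69

∂u_i/∂c_i = α_i − 1, so developer i contributes w_i if α_i > 1, else 0.
α_i > 1 for i ∈ {2, 3, 4}; NE contributions (0, 15, 7, 7), G = 29.
u_2 = (15 − 15) + 1.61·29 = 46.69.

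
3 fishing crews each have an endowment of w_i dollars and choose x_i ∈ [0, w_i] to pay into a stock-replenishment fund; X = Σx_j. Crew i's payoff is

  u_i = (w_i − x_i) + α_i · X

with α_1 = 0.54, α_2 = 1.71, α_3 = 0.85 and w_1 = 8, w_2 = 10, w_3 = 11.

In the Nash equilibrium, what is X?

10

∂u_i/∂x_i = α_i − 1, so crew i contributes w_i if α_i > 1, else 0.
α_i > 1 for i ∈ {2}; NE contributions (0, 10, 0), X = 10.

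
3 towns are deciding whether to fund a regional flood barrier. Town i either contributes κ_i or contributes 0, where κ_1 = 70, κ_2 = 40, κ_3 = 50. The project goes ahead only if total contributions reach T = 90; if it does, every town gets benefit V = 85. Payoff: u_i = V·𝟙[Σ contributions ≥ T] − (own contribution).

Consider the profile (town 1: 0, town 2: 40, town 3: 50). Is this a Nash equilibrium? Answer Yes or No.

Total = 90 ≥ 90: provided.
Town 1 (pledges 0, payoff 85): pledging 70 → total 160, payoff 15. No gain.
Town 2 (pledges 40, payoff 45): dropping to 0 → total 50, payoff 0. No gain.
Town 3 (pledges 50, payoff 35): dropping to 0 → total 40, payoff 0. No gain.

Yes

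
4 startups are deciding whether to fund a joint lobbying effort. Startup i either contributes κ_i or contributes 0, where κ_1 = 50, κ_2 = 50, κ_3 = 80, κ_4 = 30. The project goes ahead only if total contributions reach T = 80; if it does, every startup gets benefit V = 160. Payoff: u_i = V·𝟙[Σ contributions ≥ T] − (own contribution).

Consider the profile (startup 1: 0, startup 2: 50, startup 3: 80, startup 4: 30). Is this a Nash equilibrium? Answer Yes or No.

Total = 160 ≥ 80: provided.
Startup 1 (pledges 0, payoff 160): pledging 50 → total 210, payoff 110. No gain.
Startup 2 (pledges 50, payoff 110): dropping to 0 → total 110, payoff 160. Profitable deviation.

No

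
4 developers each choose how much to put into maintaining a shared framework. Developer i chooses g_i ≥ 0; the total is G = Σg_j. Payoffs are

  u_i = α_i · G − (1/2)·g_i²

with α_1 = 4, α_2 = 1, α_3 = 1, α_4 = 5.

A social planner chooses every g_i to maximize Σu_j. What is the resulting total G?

Planner FOC: ∂(Σu_j)/∂g_i = (Σα_j) − g_i = 0, so g_i^SO = Σα_j = 11 for every i; G^SO = 44.

44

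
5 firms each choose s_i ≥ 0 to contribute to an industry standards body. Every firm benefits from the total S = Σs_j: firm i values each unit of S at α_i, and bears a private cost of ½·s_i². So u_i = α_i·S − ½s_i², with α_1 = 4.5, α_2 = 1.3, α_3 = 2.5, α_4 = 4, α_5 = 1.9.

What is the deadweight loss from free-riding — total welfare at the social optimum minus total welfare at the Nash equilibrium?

Firm i's FOC: ∂u_i/∂s_i = α_i − s_i = 0, so s_i* = α_i.
NE contributions = (4.5, 1.3, 2.5, 4, 1.9); S = 14.2.
W^NE = (Σα)·S − ½Σα_i² = 14.2² − ½·47.8 = 177.74.
Planner sets s_i = Σα_j = 14.2 for every i, so S^SO = 5·14.2 = 71.
W^SO = (Σα)·S^SO − ½·5·(Σα)² = (5/2)·14.2² = 504.1.
Deadweight loss = W^SO − W^NE = 326.36.

326.36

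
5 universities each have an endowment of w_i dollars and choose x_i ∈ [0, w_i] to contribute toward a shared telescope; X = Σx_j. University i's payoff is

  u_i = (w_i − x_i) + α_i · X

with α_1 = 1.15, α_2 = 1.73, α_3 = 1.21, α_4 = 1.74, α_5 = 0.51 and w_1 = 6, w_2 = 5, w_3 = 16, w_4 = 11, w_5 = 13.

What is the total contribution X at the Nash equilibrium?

38

∂u_i/∂x_i = α_i − 1, so university i contributes w_i if α_i > 1, else 0.
α_i > 1 for i ∈ {1, 2, 3, 4}; NE contributions (6, 5, 16, 11, 0), X = 38.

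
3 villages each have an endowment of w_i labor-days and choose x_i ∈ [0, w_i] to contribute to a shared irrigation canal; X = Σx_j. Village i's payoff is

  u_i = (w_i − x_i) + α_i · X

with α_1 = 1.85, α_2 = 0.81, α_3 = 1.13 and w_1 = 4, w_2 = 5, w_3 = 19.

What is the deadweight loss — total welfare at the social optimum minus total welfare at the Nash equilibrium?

∂u_i/∂x_i = α_i − 1, so village i contributes w_i if α_i > 1, else 0.
α_i > 1 for i ∈ {1, 3}; NE contributions (4, 0, 19), X = 23.
W^NE = Σw_i − X^NE + (Σα_i)·X^NE = 28 + 2.79·23 = 92.17.
Planner: ∂(Σu_j)/∂x_i = Σα_j − 1 = 2.79 > 0, so everyone contributes w_i; X^SO = 28, W^SO = 28 + 2.79·28 = 106.12.
Deadweight loss = 13.95.

13.95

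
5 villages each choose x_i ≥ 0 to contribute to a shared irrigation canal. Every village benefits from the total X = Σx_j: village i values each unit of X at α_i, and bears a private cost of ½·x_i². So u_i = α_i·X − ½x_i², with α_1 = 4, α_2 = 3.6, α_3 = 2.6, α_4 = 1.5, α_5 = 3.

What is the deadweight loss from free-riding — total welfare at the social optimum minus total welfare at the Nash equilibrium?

347.62

Village i's FOC: ∂u_i/∂x_i = α_i − x_i = 0, so x_i* = α_i.
NE contributions = (4, 3.6, 2.6, 1.5, 3); X = 14.7.
W^NE = (Σα)·X − ½Σα_i² = 14.7² − ½·46.97 = 192.605.
Planner sets x_i = Σα_j = 14.7 for every i, so X^SO = 5·14.7 = 73.5.
W^SO = (Σα)·X^SO − ½·5·(Σα)² = (5/2)·14.7² = 540.225.
Deadweight loss = W^SO − W^NE = 347.62.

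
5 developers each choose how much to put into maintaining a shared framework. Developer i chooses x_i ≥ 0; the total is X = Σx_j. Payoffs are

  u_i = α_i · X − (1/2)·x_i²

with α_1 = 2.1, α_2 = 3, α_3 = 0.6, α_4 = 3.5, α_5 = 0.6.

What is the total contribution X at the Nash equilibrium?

9.8

Developer i's FOC: ∂u_i/∂x_i = α_i − x_i = 0, so x_i* = α_i.
NE contributions = (2.1, 3, 0.6, 3.5, 0.6); X = 9.8.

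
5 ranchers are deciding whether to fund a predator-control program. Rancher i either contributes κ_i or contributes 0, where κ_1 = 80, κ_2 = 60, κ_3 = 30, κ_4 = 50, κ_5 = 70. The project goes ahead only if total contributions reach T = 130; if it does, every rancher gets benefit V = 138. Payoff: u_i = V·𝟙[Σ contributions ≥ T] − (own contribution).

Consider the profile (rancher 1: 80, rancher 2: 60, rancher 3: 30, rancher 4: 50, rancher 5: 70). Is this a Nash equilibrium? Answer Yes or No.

Total = 290 ≥ 130: provided.
Rancher 1 (pledges 80, payoff 58): dropping to 0 → total 210, payoff 138. Profitable deviation.

No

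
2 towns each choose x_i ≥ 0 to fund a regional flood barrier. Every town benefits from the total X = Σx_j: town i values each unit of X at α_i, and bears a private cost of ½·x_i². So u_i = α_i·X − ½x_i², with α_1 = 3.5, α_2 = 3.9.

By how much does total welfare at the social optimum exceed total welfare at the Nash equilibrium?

Town i's FOC: ∂u_i/∂x_i = α_i − x_i = 0, so x_i* = α_i.
NE contributions = (3.5, 3.9); X = 7.4.
W^NE = (Σα)·X − ½Σα_i² = 7.4² − ½·27.46 = 41.03.
Planner sets x_i = Σα_j = 7.4 for every i, so X^SO = 2·7.4 = 14.8.
W^SO = (Σα)·X^SO − ½·2·(Σα)² = (2/2)·7.4² = 54.76.
Deadweight loss = W^SO − W^NE = 13.73.

13.73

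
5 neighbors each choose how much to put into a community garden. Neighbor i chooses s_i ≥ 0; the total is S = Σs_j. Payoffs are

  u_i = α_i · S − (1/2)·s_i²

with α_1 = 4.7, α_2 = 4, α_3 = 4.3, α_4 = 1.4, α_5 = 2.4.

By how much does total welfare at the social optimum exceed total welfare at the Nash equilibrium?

455.51

Neighbor i's FOC: ∂u_i/∂s_i = α_i − s_i = 0, so s_i* = α_i.
NE contributions = (4.7, 4, 4.3, 1.4, 2.4); S = 16.8.
W^NE = (Σα)·S − ½Σα_i² = 16.8² − ½·64.3 = 250.09.
Planner sets s_i = Σα_j = 16.8 for every i, so S^SO = 5·16.8 = 84.
W^SO = (Σα)·S^SO − ½·5·(Σα)² = (5/2)·16.8² = 705.6.
Deadweight loss = W^SO − W^NE = 455.51.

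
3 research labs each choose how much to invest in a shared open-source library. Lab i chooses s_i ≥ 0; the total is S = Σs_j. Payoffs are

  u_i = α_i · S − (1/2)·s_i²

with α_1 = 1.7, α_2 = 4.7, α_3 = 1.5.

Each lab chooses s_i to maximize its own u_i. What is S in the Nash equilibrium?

Lab i's FOC: ∂u_i/∂s_i = α_i − s_i = 0, so s_i* = α_i.
NE contributions = (1.7, 4.7, 1.5); S = 7.9.

7.9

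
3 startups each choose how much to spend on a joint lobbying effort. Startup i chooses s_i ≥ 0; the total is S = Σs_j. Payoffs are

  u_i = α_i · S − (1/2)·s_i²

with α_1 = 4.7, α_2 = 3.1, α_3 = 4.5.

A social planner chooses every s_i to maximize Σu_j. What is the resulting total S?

Planner FOC: ∂(Σu_j)/∂s_i = (Σα_j) − s_i = 0, so s_i^SO = Σα_j = 12.3 for every i; S^SO = 36.9.

36.9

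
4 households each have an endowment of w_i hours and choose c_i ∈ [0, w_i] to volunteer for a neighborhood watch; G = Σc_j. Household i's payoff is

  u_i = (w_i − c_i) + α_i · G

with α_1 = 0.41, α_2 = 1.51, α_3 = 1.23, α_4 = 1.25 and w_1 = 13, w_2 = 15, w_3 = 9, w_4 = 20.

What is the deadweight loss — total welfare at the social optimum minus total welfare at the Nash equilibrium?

∂u_i/∂c_i = α_i − 1, so household i contributes w_i if α_i > 1, else 0.
α_i > 1 for i ∈ {2, 3, 4}; NE contributions (0, 15, 9, 20), G = 44.
W^NE = Σw_i − G^NE + (Σα_i)·G^NE = 57 + 3.4·44 = 206.6.
Planner: ∂(Σu_j)/∂c_i = Σα_j − 1 = 3.4 > 0, so everyone contributes w_i; G^SO = 57, W^SO = 57 + 3.4·57 = 250.8.
Deadweight loss = 44.2.

44.2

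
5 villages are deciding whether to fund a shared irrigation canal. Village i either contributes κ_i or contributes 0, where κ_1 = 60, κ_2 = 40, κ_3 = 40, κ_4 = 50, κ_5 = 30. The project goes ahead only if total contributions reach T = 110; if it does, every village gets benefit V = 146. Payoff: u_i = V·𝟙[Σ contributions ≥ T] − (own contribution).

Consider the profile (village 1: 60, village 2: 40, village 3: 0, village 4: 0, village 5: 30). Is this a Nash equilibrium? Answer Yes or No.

Yes

Total = 130 ≥ 110: provided.
Village 1 (pledges 60, payoff 86): dropping to 0 → total 70, payoff 0. No gain.
Village 2 (pledges 40, payoff 106): dropping to 0 → total 90, payoff 0. No gain.
Village 3 (pledges 0, payoff 146): pledging 40 → total 170, payoff 106. No gain.
Village 4 (pledges 0, payoff 146): pledging 50 → total 180, payoff 96. No gain.
Village 5 (pledges 30, payoff 116): dropping to 0 → total 100, payoff 0. No gain.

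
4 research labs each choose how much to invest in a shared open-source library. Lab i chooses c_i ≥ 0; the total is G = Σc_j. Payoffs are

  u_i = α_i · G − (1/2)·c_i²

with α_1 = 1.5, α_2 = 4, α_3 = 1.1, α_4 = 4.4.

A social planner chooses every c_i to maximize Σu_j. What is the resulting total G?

44

Planner FOC: ∂(Σu_j)/∂c_i = (Σα_j) − c_i = 0, so c_i^SO = Σα_j = 11 for every i; G^SO = 44.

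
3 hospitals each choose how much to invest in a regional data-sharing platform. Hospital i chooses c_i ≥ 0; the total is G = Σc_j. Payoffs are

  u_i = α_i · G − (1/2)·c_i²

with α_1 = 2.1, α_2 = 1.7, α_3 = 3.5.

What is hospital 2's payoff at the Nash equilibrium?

Hospital i's FOC: ∂u_i/∂c_i = α_i − c_i = 0, so c_i* = α_i.
NE contributions = (2.1, 1.7, 3.5); G = 7.3.
u_2 = α_2·G − ½·(c_2)² = 1.7·7.3 − ½·1.7² = 10.965.

10.965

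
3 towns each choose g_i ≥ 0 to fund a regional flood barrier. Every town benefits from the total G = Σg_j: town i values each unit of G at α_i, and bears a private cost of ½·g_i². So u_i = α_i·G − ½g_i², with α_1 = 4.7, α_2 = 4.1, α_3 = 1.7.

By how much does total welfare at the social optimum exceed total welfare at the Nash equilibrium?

Town i's FOC: ∂u_i/∂g_i = α_i − g_i = 0, so g_i* = α_i.
NE contributions = (4.7, 4.1, 1.7); G = 10.5.
W^NE = (Σα)·G − ½Σα_i² = 10.5² − ½·41.79 = 89.355.
Planner sets g_i = Σα_j = 10.5 for every i, so G^SO = 3·10.5 = 31.5.
W^SO = (Σα)·G^SO − ½·3·(Σα)² = (3/2)·10.5² = 165.375.
Deadweight loss = W^SO − W^NE = 76.02.

76.02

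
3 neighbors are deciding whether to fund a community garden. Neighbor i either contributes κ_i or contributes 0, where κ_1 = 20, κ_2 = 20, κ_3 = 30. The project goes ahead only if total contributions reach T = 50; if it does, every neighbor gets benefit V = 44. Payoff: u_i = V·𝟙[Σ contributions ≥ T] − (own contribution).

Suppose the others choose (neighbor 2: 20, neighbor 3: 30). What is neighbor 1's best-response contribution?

0

Others' total = 50 ≥ 50; contributing adds cost 20 for no extra benefit.
Best response: 0.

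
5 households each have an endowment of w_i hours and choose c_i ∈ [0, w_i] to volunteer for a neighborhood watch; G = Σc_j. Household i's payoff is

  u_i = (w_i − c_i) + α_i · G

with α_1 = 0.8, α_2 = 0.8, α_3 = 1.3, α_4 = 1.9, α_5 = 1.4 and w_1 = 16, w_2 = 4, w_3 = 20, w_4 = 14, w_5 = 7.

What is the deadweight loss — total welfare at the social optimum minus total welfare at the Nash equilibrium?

104

∂u_i/∂c_i = α_i − 1, so household i contributes w_i if α_i > 1, else 0.
α_i > 1 for i ∈ {3, 4, 5}; NE contributions (0, 0, 20, 14, 7), G = 41.
W^NE = Σw_i − G^NE + (Σα_i)·G^NE = 61 + 5.2·41 = 274.2.
Planner: ∂(Σu_j)/∂c_i = Σα_j − 1 = 5.2 > 0, so everyone contributes w_i; G^SO = 61, W^SO = 61 + 5.2·61 = 378.2.
Deadweight loss = 104.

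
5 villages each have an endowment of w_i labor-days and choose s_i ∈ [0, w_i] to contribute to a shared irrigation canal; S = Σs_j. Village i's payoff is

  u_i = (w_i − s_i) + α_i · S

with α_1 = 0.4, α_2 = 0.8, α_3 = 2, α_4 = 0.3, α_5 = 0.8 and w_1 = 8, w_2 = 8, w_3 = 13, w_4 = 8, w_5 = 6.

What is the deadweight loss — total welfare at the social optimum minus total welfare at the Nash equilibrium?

∂u_i/∂s_i = α_i − 1, so village i contributes w_i if α_i > 1, else 0.
α_i > 1 for i ∈ {3}; NE contributions (0, 0, 13, 0, 0), S = 13.
W^NE = Σw_i − S^NE + (Σα_i)·S^NE = 43 + 3.3·13 = 85.9.
Planner: ∂(Σu_j)/∂s_i = Σα_j − 1 = 3.3 > 0, so everyone contributes w_i; S^SO = 43, W^SO = 43 + 3.3·43 = 184.9.
Deadweight loss = 99.

99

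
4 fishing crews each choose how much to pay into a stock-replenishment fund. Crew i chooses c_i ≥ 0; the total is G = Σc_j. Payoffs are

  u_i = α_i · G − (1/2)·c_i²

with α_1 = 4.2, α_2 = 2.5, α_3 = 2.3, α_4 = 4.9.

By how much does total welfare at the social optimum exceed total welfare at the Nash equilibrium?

219.805

Crew i's FOC: ∂u_i/∂c_i = α_i − c_i = 0, so c_i* = α_i.
NE contributions = (4.2, 2.5, 2.3, 4.9); G = 13.9.
W^NE = (Σα)·G − ½Σα_i² = 13.9² − ½·53.19 = 166.615.
Planner sets c_i = Σα_j = 13.9 for every i, so G^SO = 4·13.9 = 55.6.
W^SO = (Σα)·G^SO − ½·4·(Σα)² = (4/2)·13.9² = 386.42.
Deadweight loss = W^SO − W^NE = 219.805.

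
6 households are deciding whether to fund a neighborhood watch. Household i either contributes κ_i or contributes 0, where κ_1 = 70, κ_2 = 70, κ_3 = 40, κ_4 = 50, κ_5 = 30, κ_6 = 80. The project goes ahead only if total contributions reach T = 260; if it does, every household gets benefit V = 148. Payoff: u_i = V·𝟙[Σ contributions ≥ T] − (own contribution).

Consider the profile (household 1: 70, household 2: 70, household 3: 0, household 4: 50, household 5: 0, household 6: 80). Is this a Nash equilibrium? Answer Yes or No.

Total = 270 ≥ 260: provided.
Household 1 (pledges 70, payoff 78): dropping to 0 → total 200, payoff 0. No gain.
Household 2 (pledges 70, payoff 78): dropping to 0 → total 200, payoff 0. No gain.
Household 3 (pledges 0, payoff 148): pledging 40 → total 310, payoff 108. No gain.
Household 4 (pledges 50, payoff 98): dropping to 0 → total 220, payoff 0. No gain.
Household 5 (pledges 0, payoff 148): pledging 30 → total 300, payoff 118. No gain.
Household 6 (pledges 80, payoff 68): dropping to 0 → total 190, payoff 0. No gain.

Yes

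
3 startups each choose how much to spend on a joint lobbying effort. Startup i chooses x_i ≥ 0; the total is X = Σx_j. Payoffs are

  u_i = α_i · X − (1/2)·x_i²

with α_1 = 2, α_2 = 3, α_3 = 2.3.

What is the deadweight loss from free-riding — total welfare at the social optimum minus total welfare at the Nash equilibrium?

35.79

Startup i's FOC: ∂u_i/∂x_i = α_i − x_i = 0, so x_i* = α_i.
NE contributions = (2, 3, 2.3); X = 7.3.
W^NE = (Σα)·X − ½Σα_i² = 7.3² − ½·18.29 = 44.145.
Planner sets x_i = Σα_j = 7.3 for every i, so X^SO = 3·7.3 = 21.9.
W^SO = (Σα)·X^SO − ½·3·(Σα)² = (3/2)·7.3² = 79.935.
Deadweight loss = W^SO − W^NE = 35.79.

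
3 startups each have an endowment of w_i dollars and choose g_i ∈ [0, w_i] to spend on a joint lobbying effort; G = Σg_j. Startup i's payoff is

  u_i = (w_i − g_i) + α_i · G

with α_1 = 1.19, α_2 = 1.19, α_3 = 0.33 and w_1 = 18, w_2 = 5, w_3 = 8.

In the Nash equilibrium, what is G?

23

∂u_i/∂g_i = α_i − 1, so startup i contributes w_i if α_i > 1, else 0.
α_i > 1 for i ∈ {1, 2}; NE contributions (18, 5, 0), G = 23.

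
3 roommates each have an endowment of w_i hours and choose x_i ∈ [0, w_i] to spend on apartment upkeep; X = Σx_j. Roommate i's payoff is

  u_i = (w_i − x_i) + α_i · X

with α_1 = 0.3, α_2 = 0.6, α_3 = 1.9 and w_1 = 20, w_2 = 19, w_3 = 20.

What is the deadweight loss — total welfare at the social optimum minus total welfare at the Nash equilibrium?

70.2

∂u_i/∂x_i = α_i − 1, so roommate i contributes w_i if α_i > 1, else 0.
α_i > 1 for i ∈ {3}; NE contributions (0, 0, 20), X = 20.
W^NE = Σw_i − X^NE + (Σα_i)·X^NE = 59 + 1.8·20 = 95.
Planner: ∂(Σu_j)/∂x_i = Σα_j − 1 = 1.8 > 0, so everyone contributes w_i; X^SO = 59, W^SO = 59 + 1.8·59 = 165.2.
Deadweight loss = 70.2.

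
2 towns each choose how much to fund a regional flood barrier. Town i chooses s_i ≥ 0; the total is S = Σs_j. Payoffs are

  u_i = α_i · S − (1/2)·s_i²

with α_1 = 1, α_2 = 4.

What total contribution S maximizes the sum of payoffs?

Planner FOC: ∂(Σu_j)/∂s_i = (Σα_j) − s_i = 0, so s_i^SO = Σα_j = 5 for every i; S^SO = 10.

10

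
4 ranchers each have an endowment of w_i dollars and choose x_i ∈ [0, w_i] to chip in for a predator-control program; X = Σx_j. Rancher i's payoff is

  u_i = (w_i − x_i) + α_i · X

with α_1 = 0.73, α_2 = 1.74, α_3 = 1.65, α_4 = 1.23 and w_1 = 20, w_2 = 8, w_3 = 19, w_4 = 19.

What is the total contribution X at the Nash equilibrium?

∂u_i/∂x_i = α_i − 1, so rancher i contributes w_i if α_i > 1, else 0.
α_i > 1 for i ∈ {2, 3, 4}; NE contributions (0, 8, 19, 19), X = 46.

46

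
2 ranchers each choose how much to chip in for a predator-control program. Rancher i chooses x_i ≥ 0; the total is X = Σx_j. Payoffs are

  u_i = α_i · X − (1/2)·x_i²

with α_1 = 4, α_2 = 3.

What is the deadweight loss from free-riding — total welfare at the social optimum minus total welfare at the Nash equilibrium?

12.5

Rancher i's FOC: ∂u_i/∂x_i = α_i − x_i = 0, so x_i* = α_i.
NE contributions = (4, 3); X = 7.
W^NE = (Σα)·X − ½Σα_i² = 7² − ½·25 = 36.5.
Planner sets x_i = Σα_j = 7 for every i, so X^SO = 2·7 = 14.
W^SO = (Σα)·X^SO − ½·2·(Σα)² = (2/2)·7² = 49.
Deadweight loss = W^SO − W^NE = 12.5.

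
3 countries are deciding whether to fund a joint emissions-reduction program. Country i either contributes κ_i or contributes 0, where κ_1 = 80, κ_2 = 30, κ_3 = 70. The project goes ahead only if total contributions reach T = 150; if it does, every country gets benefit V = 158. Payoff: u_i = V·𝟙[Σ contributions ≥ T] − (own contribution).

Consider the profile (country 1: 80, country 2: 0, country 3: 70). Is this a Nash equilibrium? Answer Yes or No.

Total = 150 ≥ 150: provided.
Country 1 (pledges 80, payoff 78): dropping to 0 → total 70, payoff 0. No gain.
Country 2 (pledges 0, payoff 158): pledging 30 → total 180, payoff 128. No gain.
Country 3 (pledges 70, payoff 88): dropping to 0 → total 80, payoff 0. No gain.

Yes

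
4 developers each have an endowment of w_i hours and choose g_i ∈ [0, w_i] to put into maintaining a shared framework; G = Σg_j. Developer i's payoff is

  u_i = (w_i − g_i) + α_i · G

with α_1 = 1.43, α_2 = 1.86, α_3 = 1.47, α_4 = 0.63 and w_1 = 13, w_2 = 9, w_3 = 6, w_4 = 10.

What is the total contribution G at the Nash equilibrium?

∂u_i/∂g_i = α_i − 1, so developer i contributes w_i if α_i > 1, else 0.
α_i > 1 for i ∈ {1, 2, 3}; NE contributions (13, 9, 6, 0), G = 28.

28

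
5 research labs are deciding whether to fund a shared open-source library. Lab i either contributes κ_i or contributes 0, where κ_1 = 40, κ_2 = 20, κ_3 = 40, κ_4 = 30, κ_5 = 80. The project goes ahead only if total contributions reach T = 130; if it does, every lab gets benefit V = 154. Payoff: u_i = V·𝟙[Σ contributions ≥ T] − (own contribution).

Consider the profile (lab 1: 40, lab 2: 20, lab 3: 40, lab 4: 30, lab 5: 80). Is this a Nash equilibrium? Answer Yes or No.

No

Total = 210 ≥ 130: provided.
Lab 1 (pledges 40, payoff 114): dropping to 0 → total 170, payoff 154. Profitable deviation.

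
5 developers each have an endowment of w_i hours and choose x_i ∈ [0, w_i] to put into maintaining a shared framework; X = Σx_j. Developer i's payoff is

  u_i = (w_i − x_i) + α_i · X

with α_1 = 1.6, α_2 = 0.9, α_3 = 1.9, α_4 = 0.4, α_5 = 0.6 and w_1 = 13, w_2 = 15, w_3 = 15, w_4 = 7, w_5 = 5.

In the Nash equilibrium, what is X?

∂u_i/∂x_i = α_i − 1, so developer i contributes w_i if α_i > 1, else 0.
α_i > 1 for i ∈ {1, 3}; NE contributions (13, 0, 15, 0, 0), X = 28.

28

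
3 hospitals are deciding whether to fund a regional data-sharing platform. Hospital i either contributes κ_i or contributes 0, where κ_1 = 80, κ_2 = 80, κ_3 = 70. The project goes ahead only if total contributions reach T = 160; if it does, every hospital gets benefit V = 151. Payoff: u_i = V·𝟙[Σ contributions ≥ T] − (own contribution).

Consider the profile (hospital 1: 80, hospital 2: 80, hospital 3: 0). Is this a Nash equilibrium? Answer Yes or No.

Yes

Total = 160 ≥ 160: provided.
Hospital 1 (pledges 80, payoff 71): dropping to 0 → total 80, payoff 0. No gain.
Hospital 2 (pledges 80, payoff 71): dropping to 0 → total 80, payoff 0. No gain.
Hospital 3 (pledges 0, payoff 151): pledging 70 → total 230, payoff 81. No gain.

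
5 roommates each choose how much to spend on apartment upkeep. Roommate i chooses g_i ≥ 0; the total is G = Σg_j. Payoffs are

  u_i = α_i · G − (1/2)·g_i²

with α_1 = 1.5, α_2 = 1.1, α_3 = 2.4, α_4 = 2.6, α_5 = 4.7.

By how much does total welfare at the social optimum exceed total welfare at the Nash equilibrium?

Roommate i's FOC: ∂u_i/∂g_i = α_i − g_i = 0, so g_i* = α_i.
NE contributions = (1.5, 1.1, 2.4, 2.6, 4.7); G = 12.3.
W^NE = (Σα)·G − ½Σα_i² = 12.3² − ½·38.07 = 132.255.
Planner sets g_i = Σα_j = 12.3 for every i, so G^SO = 5·12.3 = 61.5.
W^SO = (Σα)·G^SO − ½·5·(Σα)² = (5/2)·12.3² = 378.225.
Deadweight loss = W^SO − W^NE = 245.97.

245.97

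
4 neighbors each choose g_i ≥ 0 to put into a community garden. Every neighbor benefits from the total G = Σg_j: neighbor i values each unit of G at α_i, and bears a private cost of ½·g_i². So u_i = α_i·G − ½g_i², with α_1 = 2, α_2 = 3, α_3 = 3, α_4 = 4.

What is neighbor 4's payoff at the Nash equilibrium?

Neighbor i's FOC: ∂u_i/∂g_i = α_i − g_i = 0, so g_i* = α_i.
NE contributions = (2, 3, 3, 4); G = 12.
u_4 = α_4·G − ½·(g_4)² = 4·12 − ½·4² = 40.

40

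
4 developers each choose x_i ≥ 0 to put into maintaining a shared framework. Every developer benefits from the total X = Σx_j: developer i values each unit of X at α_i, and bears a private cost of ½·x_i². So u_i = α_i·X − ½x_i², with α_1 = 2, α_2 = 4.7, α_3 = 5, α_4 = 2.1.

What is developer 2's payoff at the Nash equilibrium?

53.815

Developer i's FOC: ∂u_i/∂x_i = α_i − x_i = 0, so x_i* = α_i.
NE contributions = (2, 4.7, 5, 2.1); X = 13.8.
u_2 = α_2·X − ½·(x_2)² = 4.7·13.8 − ½·4.7² = 53.815.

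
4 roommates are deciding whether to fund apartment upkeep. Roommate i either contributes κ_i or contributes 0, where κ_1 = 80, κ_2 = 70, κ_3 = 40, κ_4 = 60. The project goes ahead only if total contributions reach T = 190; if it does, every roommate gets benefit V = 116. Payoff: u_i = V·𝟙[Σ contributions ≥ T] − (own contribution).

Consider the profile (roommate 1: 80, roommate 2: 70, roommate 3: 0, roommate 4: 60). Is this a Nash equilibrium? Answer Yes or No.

Yes

Total = 210 ≥ 190: provided.
Roommate 1 (pledges 80, payoff 36): dropping to 0 → total 130, payoff 0. No gain.
Roommate 2 (pledges 70, payoff 46): dropping to 0 → total 140, payoff 0. No gain.
Roommate 3 (pledges 0, payoff 116): pledging 40 → total 250, payoff 76. No gain.
Roommate 4 (pledges 60, payoff 56): dropping to 0 → total 150, payoff 0. No gain.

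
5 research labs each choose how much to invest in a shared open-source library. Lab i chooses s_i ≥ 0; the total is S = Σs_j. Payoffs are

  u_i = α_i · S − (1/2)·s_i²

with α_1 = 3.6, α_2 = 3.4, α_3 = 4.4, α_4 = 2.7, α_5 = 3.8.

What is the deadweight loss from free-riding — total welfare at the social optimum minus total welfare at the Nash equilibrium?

Lab i's FOC: ∂u_i/∂s_i = α_i − s_i = 0, so s_i* = α_i.
NE contributions = (3.6, 3.4, 4.4, 2.7, 3.8); S = 17.9.
W^NE = (Σα)·S − ½Σα_i² = 17.9² − ½·65.61 = 287.605.
Planner sets s_i = Σα_j = 17.9 for every i, so S^SO = 5·17.9 = 89.5.
W^SO = (Σα)·S^SO − ½·5·(Σα)² = (5/2)·17.9² = 801.025.
Deadweight loss = W^SO − W^NE = 513.42.

513.42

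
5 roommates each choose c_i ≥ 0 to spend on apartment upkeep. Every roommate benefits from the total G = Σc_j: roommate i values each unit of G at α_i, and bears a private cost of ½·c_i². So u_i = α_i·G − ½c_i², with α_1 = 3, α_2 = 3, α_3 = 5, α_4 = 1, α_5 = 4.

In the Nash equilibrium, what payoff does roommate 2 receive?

43.5

Roommate i's FOC: ∂u_i/∂c_i = α_i − c_i = 0, so c_i* = α_i.
NE contributions = (3, 3, 5, 1, 4); G = 16.
u_2 = α_2·G − ½·(c_2)² = 3·16 − ½·3² = 43.5.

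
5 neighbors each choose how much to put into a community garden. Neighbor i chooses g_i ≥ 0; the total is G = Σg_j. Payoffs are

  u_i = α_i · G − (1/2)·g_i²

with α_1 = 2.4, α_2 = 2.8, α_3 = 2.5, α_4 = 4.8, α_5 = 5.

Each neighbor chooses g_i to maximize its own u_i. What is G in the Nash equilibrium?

Neighbor i's FOC: ∂u_i/∂g_i = α_i − g_i = 0, so g_i* = α_i.
NE contributions = (2.4, 2.8, 2.5, 4.8, 5); G = 17.5.

17.5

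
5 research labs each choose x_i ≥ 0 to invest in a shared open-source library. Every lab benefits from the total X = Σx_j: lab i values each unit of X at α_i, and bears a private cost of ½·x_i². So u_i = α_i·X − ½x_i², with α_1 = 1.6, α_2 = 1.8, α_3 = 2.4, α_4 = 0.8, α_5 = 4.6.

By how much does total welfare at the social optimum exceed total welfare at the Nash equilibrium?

204.84

Lab i's FOC: ∂u_i/∂x_i = α_i − x_i = 0, so x_i* = α_i.
NE contributions = (1.6, 1.8, 2.4, 0.8, 4.6); X = 11.2.
W^NE = (Σα)·X − ½Σα_i² = 11.2² − ½·33.36 = 108.76.
Planner sets x_i = Σα_j = 11.2 for every i, so X^SO = 5·11.2 = 56.
W^SO = (Σα)·X^SO − ½·5·(Σα)² = (5/2)·11.2² = 313.6.
Deadweight loss = W^SO − W^NE = 204.84.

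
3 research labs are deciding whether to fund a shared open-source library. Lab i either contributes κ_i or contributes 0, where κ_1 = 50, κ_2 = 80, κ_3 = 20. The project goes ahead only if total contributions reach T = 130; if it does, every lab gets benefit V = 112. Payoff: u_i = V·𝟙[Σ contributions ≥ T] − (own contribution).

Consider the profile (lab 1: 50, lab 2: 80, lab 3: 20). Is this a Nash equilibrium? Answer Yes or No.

No

Total = 150 ≥ 130: provided.
Lab 1 (pledges 50, payoff 62): dropping to 0 → total 100, payoff 0. No gain.
Lab 2 (pledges 80, payoff 32): dropping to 0 → total 70, payoff 0. No gain.
Lab 3 (pledges 20, payoff 92): dropping to 0 → total 130, payoff 112. Profitable deviation.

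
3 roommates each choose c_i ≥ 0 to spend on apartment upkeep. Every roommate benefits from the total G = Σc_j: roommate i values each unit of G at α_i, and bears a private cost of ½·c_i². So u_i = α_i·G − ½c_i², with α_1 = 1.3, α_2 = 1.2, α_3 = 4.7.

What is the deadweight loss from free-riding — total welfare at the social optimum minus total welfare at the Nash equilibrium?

38.53

Roommate i's FOC: ∂u_i/∂c_i = α_i − c_i = 0, so c_i* = α_i.
NE contributions = (1.3, 1.2, 4.7); G = 7.2.
W^NE = (Σα)·G − ½Σα_i² = 7.2² − ½·25.22 = 39.23.
Planner sets c_i = Σα_j = 7.2 for every i, so G^SO = 3·7.2 = 21.6.
W^SO = (Σα)·G^SO − ½·3·(Σα)² = (3/2)·7.2² = 77.76.
Deadweight loss = W^SO − W^NE = 38.53.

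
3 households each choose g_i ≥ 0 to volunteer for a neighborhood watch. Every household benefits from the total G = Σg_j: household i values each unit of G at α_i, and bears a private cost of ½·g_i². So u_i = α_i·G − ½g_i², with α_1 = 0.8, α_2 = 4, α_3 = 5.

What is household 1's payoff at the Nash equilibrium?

Household i's FOC: ∂u_i/∂g_i = α_i − g_i = 0, so g_i* = α_i.
NE contributions = (0.8, 4, 5); G = 9.8.
u_1 = α_1·G − ½·(g_1)² = 0.8·9.8 − ½·0.8² = 7.52.

7.52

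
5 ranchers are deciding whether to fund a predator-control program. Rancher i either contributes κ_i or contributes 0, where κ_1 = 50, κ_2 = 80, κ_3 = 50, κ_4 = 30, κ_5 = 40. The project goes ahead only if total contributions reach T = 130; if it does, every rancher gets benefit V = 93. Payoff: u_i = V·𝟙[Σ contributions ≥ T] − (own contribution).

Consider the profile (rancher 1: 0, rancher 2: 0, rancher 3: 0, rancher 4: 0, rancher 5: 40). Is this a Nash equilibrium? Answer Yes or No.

Total = 40 < 130: not provided.
Rancher 1 (pledges 0, payoff 0): pledging 50 → total 90, payoff -50. No gain.
Rancher 2 (pledges 0, payoff 0): pledging 80 → total 120, payoff -80. No gain.
Rancher 3 (pledges 0, payoff 0): pledging 50 → total 90, payoff -50. No gain.
Rancher 4 (pledges 0, payoff 0): pledging 30 → total 70, payoff -30. No gain.
Rancher 5 (pledges 40, payoff -40): dropping to 0 → total 0, payoff 0. Profitable deviation.

No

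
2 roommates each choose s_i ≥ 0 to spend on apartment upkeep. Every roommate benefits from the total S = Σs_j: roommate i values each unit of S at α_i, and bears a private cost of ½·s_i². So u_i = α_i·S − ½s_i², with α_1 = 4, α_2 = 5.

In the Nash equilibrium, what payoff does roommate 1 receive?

28

Roommate i's FOC: ∂u_i/∂s_i = α_i − s_i = 0, so s_i* = α_i.
NE contributions = (4, 5); S = 9.
u_1 = α_1·S − ½·(s_1)² = 4·9 − ½·4² = 28.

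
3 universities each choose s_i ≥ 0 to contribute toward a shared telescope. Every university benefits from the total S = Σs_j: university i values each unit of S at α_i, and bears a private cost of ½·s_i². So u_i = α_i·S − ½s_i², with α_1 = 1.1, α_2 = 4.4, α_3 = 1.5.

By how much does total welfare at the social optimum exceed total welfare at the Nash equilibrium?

University i's FOC: ∂u_i/∂s_i = α_i − s_i = 0, so s_i* = α_i.
NE contributions = (1.1, 4.4, 1.5); S = 7.
W^NE = (Σα)·S − ½Σα_i² = 7² − ½·22.82 = 37.59.
Planner sets s_i = Σα_j = 7 for every i, so S^SO = 3·7 = 21.
W^SO = (Σα)·S^SO − ½·3·(Σα)² = (3/2)·7² = 73.5.
Deadweight loss = W^SO − W^NE = 35.91.

35.91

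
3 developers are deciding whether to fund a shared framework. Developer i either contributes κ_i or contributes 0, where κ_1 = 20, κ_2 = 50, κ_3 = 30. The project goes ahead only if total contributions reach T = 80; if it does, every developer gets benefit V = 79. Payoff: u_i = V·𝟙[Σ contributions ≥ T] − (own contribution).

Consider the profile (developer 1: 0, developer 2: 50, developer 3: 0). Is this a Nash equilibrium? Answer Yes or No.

Total = 50 < 80: not provided.
Developer 1 (pledges 0, payoff 0): pledging 20 → total 70, payoff -20. No gain.
Developer 2 (pledges 50, payoff -50): dropping to 0 → total 0, payoff 0. Profitable deviation.

No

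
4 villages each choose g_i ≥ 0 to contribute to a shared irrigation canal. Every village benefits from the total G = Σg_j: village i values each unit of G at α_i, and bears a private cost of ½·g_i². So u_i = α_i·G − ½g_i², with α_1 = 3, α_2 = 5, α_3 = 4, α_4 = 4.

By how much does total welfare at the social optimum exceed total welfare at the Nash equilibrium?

Village i's FOC: ∂u_i/∂g_i = α_i − g_i = 0, so g_i* = α_i.
NE contributions = (3, 5, 4, 4); G = 16.
W^NE = (Σα)·G − ½Σα_i² = 16² − ½·66 = 223.
Planner sets g_i = Σα_j = 16 for every i, so G^SO = 4·16 = 64.
W^SO = (Σα)·G^SO − ½·4·(Σα)² = (4/2)·16² = 512.
Deadweight loss = W^SO − W^NE = 289.

289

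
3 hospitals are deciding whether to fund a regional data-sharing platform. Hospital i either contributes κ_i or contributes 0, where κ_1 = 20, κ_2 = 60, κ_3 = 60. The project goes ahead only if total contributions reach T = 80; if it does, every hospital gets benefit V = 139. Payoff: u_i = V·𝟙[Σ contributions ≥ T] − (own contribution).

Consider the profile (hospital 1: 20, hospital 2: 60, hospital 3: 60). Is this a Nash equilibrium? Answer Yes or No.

No

Total = 140 ≥ 80: provided.
Hospital 1 (pledges 20, payoff 119): dropping to 0 → total 120, payoff 139. Profitable deviation.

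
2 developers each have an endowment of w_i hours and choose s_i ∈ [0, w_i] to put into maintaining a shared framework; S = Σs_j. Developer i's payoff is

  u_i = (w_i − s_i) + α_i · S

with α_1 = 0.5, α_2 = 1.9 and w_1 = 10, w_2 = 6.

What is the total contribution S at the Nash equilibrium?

6

∂u_i/∂s_i = α_i − 1, so developer i contributes w_i if α_i > 1, else 0.
α_i > 1 for i ∈ {2}; NE contributions (0, 6), S = 6.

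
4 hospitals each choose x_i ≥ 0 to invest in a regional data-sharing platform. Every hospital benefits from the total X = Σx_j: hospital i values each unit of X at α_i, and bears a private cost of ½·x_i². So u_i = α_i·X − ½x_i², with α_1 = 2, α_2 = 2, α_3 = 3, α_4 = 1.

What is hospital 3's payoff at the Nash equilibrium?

Hospital i's FOC: ∂u_i/∂x_i = α_i − x_i = 0, so x_i* = α_i.
NE contributions = (2, 2, 3, 1); X = 8.
u_3 = α_3·X − ½·(x_3)² = 3·8 − ½·3² = 19.5.

19.5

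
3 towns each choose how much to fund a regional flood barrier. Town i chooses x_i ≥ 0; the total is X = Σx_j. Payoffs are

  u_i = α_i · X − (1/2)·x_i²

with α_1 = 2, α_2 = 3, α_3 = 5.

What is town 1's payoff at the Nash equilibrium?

18

Town i's FOC: ∂u_i/∂x_i = α_i − x_i = 0, so x_i* = α_i.
NE contributions = (2, 3, 5); X = 10.
u_1 = α_1·X − ½·(x_1)² = 2·10 − ½·2² = 18.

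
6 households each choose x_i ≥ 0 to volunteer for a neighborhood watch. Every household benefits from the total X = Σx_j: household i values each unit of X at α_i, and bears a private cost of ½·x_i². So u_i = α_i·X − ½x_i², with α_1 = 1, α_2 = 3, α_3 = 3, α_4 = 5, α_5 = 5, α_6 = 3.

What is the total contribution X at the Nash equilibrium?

Household i's FOC: ∂u_i/∂x_i = α_i − x_i = 0, so x_i* = α_i.
NE contributions = (1, 3, 3, 5, 5, 3); X = 20.

20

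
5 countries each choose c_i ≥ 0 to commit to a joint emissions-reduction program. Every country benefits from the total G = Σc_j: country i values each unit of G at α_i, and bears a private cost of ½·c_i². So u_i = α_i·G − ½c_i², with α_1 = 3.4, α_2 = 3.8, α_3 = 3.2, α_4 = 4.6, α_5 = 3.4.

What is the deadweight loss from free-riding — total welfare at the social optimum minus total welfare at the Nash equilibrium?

542.32

Country i's FOC: ∂u_i/∂c_i = α_i − c_i = 0, so c_i* = α_i.
NE contributions = (3.4, 3.8, 3.2, 4.6, 3.4); G = 18.4.
W^NE = (Σα)·G − ½Σα_i² = 18.4² − ½·68.96 = 304.08.
Planner sets c_i = Σα_j = 18.4 for every i, so G^SO = 5·18.4 = 92.
W^SO = (Σα)·G^SO − ½·5·(Σα)² = (5/2)·18.4² = 846.4.
Deadweight loss = W^SO − W^NE = 542.32.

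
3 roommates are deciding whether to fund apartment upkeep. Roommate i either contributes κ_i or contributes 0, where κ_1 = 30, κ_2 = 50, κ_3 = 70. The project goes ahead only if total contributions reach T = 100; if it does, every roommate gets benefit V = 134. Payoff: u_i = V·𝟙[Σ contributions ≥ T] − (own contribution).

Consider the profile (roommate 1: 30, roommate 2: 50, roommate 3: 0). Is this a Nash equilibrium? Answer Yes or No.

No

Total = 80 < 100: not provided.
Roommate 1 (pledges 30, payoff -30): dropping to 0 → total 50, payoff 0. Profitable deviation.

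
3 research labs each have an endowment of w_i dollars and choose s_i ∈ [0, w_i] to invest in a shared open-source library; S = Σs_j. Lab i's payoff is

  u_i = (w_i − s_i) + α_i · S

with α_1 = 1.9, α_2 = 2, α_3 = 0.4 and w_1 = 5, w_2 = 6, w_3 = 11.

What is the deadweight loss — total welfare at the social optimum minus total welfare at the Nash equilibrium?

36.3

∂u_i/∂s_i = α_i − 1, so lab i contributes w_i if α_i > 1, else 0.
α_i > 1 for i ∈ {1, 2}; NE contributions (5, 6, 0), S = 11.
W^NE = Σw_i − S^NE + (Σα_i)·S^NE = 22 + 3.3·11 = 58.3.
Planner: ∂(Σu_j)/∂s_i = Σα_j − 1 = 3.3 > 0, so everyone contributes w_i; S^SO = 22, W^SO = 22 + 3.3·22 = 94.6.
Deadweight loss = 36.3.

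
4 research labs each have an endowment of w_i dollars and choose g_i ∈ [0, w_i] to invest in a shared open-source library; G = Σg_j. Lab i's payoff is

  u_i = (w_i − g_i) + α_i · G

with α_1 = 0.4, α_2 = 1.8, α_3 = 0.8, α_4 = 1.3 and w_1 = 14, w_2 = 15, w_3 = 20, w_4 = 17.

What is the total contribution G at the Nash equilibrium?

∂u_i/∂g_i = α_i − 1, so lab i contributes w_i if α_i > 1, else 0.
α_i > 1 for i ∈ {2, 4}; NE contributions (0, 15, 0, 17), G = 32.

32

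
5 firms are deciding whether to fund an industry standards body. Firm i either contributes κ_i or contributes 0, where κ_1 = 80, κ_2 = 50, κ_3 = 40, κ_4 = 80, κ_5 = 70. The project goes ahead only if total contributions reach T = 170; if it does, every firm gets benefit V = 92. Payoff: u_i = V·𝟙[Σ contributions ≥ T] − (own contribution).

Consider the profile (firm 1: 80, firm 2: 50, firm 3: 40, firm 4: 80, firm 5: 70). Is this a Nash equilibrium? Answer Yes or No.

Total = 320 ≥ 170: provided.
Firm 1 (pledges 80, payoff 12): dropping to 0 → total 240, payoff 92. Profitable deviation.

No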